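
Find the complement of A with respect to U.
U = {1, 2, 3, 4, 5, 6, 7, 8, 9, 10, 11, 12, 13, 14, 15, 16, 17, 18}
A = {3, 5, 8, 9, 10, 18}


Universal set U = {1, 2, 3, 4, 5, 6, 7, 8, 9, 10, 11, 12, 13, 14, 15, 16, 17, 18}
Set A = {3, 5, 8, 9, 10, 18}
A' = U \ A = elements in U but not in A
Checking each element of U:
1 (not in A, include), 2 (not in A, include), 3 (in A, exclude), 4 (not in A, include), 5 (in A, exclude), 6 (not in A, include), 7 (not in A, include), 8 (in A, exclude), 9 (in A, exclude), 10 (in A, exclude), 11 (not in A, include), 12 (not in A, include), 13 (not in A, include), 14 (not in A, include), 15 (not in A, include), 16 (not in A, include), 17 (not in A, include), 18 (in A, exclude)
A' = {1, 2, 4, 6, 7, 11, 12, 13, 14, 15, 16, 17}

{1, 2, 4, 6, 7, 11, 12, 13, 14, 15, 16, 17}


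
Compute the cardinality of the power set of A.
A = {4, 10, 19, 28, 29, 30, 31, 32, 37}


Set A = {4, 10, 19, 28, 29, 30, 31, 32, 37}
|A| = 9
The power set P(A) contains all subsets of A.
|P(A)| = 2^|A| = 2^9 = 512

512


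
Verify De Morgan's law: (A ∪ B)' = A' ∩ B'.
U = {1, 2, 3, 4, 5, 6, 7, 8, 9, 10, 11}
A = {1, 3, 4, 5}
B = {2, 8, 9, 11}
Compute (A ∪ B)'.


U = {1, 2, 3, 4, 5, 6, 7, 8, 9, 10, 11}
A = {1, 3, 4, 5}, B = {2, 8, 9, 11}
A ∪ B = {1, 2, 3, 4, 5, 8, 9, 11}
(A ∪ B)' = U \ (A ∪ B) = {6, 7, 10}
Verification via A' ∩ B': A' = {2, 6, 7, 8, 9, 10, 11}, B' = {1, 3, 4, 5, 6, 7, 10}
A' ∩ B' = {6, 7, 10} ✓

{6, 7, 10}


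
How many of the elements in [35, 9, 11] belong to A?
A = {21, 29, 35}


Set A = {21, 29, 35}
Candidates: [35, 9, 11]
Check each candidate:
35 ∈ A, 9 ∉ A, 11 ∉ A
Count of candidates in A: 1

1


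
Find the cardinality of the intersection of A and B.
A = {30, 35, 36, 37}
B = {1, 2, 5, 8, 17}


Set A = {30, 35, 36, 37}
Set B = {1, 2, 5, 8, 17}
A ∩ B = {}
|A ∩ B| = 0

0


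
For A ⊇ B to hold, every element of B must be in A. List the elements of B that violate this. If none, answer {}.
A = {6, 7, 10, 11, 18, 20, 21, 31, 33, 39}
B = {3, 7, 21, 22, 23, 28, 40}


Set A = {6, 7, 10, 11, 18, 20, 21, 31, 33, 39}
Set B = {3, 7, 21, 22, 23, 28, 40}
Check each element of B against A:
3 ∉ A (include), 7 ∈ A, 21 ∈ A, 22 ∉ A (include), 23 ∉ A (include), 28 ∉ A (include), 40 ∉ A (include)
Elements of B not in A: {3, 22, 23, 28, 40}

{3, 22, 23, 28, 40}


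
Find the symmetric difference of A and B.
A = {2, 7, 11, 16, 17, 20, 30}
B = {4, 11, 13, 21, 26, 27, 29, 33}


Set A = {2, 7, 11, 16, 17, 20, 30}
Set B = {4, 11, 13, 21, 26, 27, 29, 33}
A △ B = (A \ B) ∪ (B \ A)
Elements in A but not B: {2, 7, 16, 17, 20, 30}
Elements in B but not A: {4, 13, 21, 26, 27, 29, 33}
A △ B = {2, 4, 7, 13, 16, 17, 20, 21, 26, 27, 29, 30, 33}

{2, 4, 7, 13, 16, 17, 20, 21, 26, 27, 29, 30, 33}


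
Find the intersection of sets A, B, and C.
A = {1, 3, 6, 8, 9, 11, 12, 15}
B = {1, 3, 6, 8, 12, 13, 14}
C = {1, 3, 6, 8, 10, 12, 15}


Set A = {1, 3, 6, 8, 9, 11, 12, 15}
Set B = {1, 3, 6, 8, 12, 13, 14}
Set C = {1, 3, 6, 8, 10, 12, 15}
First, A ∩ B = {1, 3, 6, 8, 12}
Then, (A ∩ B) ∩ C = {1, 3, 6, 8, 12}

{1, 3, 6, 8, 12}


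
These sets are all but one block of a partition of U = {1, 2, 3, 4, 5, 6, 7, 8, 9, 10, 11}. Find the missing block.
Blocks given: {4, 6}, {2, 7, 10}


U = {1, 2, 3, 4, 5, 6, 7, 8, 9, 10, 11}
Shown blocks: {4, 6}, {2, 7, 10}
A partition's blocks are pairwise disjoint and cover U, so the missing block = U \ (union of shown blocks).
Union of shown blocks: {2, 4, 6, 7, 10}
Missing block = U \ (union) = {1, 3, 5, 8, 9, 11}

{1, 3, 5, 8, 9, 11}


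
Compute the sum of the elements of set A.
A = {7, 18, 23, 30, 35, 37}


Set A = {7, 18, 23, 30, 35, 37}
Sum = 7 + 18 + 23 + 30 + 35 + 37 = 150

150


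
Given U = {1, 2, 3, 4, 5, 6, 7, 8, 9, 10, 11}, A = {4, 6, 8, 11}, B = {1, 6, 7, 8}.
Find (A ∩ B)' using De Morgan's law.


U = {1, 2, 3, 4, 5, 6, 7, 8, 9, 10, 11}
A = {4, 6, 8, 11}, B = {1, 6, 7, 8}
A ∩ B = {6, 8}
(A ∩ B)' = U \ (A ∩ B) = {1, 2, 3, 4, 5, 7, 9, 10, 11}
Verification via A' ∪ B': A' = {1, 2, 3, 5, 7, 9, 10}, B' = {2, 3, 4, 5, 9, 10, 11}
A' ∪ B' = {1, 2, 3, 4, 5, 7, 9, 10, 11} ✓

{1, 2, 3, 4, 5, 7, 9, 10, 11}


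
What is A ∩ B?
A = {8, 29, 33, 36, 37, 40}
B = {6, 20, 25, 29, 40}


Set A = {8, 29, 33, 36, 37, 40}
Set B = {6, 20, 25, 29, 40}
A ∩ B includes only elements in both sets.
Check each element of A against B:
8 ✗, 29 ✓, 33 ✗, 36 ✗, 37 ✗, 40 ✓
A ∩ B = {29, 40}

{29, 40}


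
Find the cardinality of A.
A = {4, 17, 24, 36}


Set A = {4, 17, 24, 36}
Listing elements: 4, 17, 24, 36
Counting: 4 elements
|A| = 4

4


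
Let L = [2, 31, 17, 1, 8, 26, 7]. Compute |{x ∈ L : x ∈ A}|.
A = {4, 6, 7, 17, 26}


Set A = {4, 6, 7, 17, 26}
Candidates: [2, 31, 17, 1, 8, 26, 7]
Check each candidate:
2 ∉ A, 31 ∉ A, 17 ∈ A, 1 ∉ A, 8 ∉ A, 26 ∈ A, 7 ∈ A
Count of candidates in A: 3

3


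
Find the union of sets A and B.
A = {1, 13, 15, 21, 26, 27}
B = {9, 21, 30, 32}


Set A = {1, 13, 15, 21, 26, 27}
Set B = {9, 21, 30, 32}
A ∪ B includes all elements in either set.
Elements from A: {1, 13, 15, 21, 26, 27}
Elements from B not already included: {9, 30, 32}
A ∪ B = {1, 9, 13, 15, 21, 26, 27, 30, 32}

{1, 9, 13, 15, 21, 26, 27, 30, 32}


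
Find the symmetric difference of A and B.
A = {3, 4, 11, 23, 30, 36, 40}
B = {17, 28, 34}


Set A = {3, 4, 11, 23, 30, 36, 40}
Set B = {17, 28, 34}
A △ B = (A \ B) ∪ (B \ A)
Elements in A but not B: {3, 4, 11, 23, 30, 36, 40}
Elements in B but not A: {17, 28, 34}
A △ B = {3, 4, 11, 17, 23, 28, 30, 34, 36, 40}

{3, 4, 11, 17, 23, 28, 30, 34, 36, 40}


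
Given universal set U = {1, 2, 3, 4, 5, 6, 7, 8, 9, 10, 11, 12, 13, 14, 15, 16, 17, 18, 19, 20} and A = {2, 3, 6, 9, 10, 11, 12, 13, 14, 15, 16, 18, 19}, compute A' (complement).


Universal set U = {1, 2, 3, 4, 5, 6, 7, 8, 9, 10, 11, 12, 13, 14, 15, 16, 17, 18, 19, 20}
Set A = {2, 3, 6, 9, 10, 11, 12, 13, 14, 15, 16, 18, 19}
A' = U \ A = elements in U but not in A
Checking each element of U:
1 (not in A, include), 2 (in A, exclude), 3 (in A, exclude), 4 (not in A, include), 5 (not in A, include), 6 (in A, exclude), 7 (not in A, include), 8 (not in A, include), 9 (in A, exclude), 10 (in A, exclude), 11 (in A, exclude), 12 (in A, exclude), 13 (in A, exclude), 14 (in A, exclude), 15 (in A, exclude), 16 (in A, exclude), 17 (not in A, include), 18 (in A, exclude), 19 (in A, exclude), 20 (not in A, include)
A' = {1, 4, 5, 7, 8, 17, 20}

{1, 4, 5, 7, 8, 17, 20}


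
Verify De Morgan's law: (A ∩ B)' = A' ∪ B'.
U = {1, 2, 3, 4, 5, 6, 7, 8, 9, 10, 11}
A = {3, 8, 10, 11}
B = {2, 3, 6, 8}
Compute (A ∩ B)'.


U = {1, 2, 3, 4, 5, 6, 7, 8, 9, 10, 11}
A = {3, 8, 10, 11}, B = {2, 3, 6, 8}
A ∩ B = {3, 8}
(A ∩ B)' = U \ (A ∩ B) = {1, 2, 4, 5, 6, 7, 9, 10, 11}
Verification via A' ∪ B': A' = {1, 2, 4, 5, 6, 7, 9}, B' = {1, 4, 5, 7, 9, 10, 11}
A' ∪ B' = {1, 2, 4, 5, 6, 7, 9, 10, 11} ✓

{1, 2, 4, 5, 6, 7, 9, 10, 11}


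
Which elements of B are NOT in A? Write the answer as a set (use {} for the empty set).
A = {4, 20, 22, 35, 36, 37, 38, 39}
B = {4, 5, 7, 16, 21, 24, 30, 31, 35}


Set A = {4, 20, 22, 35, 36, 37, 38, 39}
Set B = {4, 5, 7, 16, 21, 24, 30, 31, 35}
Check each element of B against A:
4 ∈ A, 5 ∉ A (include), 7 ∉ A (include), 16 ∉ A (include), 21 ∉ A (include), 24 ∉ A (include), 30 ∉ A (include), 31 ∉ A (include), 35 ∈ A
Elements of B not in A: {5, 7, 16, 21, 24, 30, 31}

{5, 7, 16, 21, 24, 30, 31}


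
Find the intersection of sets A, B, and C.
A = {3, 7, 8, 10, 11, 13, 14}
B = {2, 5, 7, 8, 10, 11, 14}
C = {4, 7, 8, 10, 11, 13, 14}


Set A = {3, 7, 8, 10, 11, 13, 14}
Set B = {2, 5, 7, 8, 10, 11, 14}
Set C = {4, 7, 8, 10, 11, 13, 14}
First, A ∩ B = {7, 8, 10, 11, 14}
Then, (A ∩ B) ∩ C = {7, 8, 10, 11, 14}

{7, 8, 10, 11, 14}


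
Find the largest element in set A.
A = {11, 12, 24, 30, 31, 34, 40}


Set A = {11, 12, 24, 30, 31, 34, 40}
Elements in ascending order: 11, 12, 24, 30, 31, 34, 40
The largest element is 40.

40


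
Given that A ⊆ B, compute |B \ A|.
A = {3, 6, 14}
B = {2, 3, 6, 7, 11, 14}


Set A = {3, 6, 14}, |A| = 3
Set B = {2, 3, 6, 7, 11, 14}, |B| = 6
Since A ⊆ B: B \ A = {2, 7, 11}
|B| - |A| = 6 - 3 = 3

3


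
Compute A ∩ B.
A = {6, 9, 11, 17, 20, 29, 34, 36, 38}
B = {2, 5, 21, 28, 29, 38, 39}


Set A = {6, 9, 11, 17, 20, 29, 34, 36, 38}
Set B = {2, 5, 21, 28, 29, 38, 39}
A ∩ B includes only elements in both sets.
Check each element of A against B:
6 ✗, 9 ✗, 11 ✗, 17 ✗, 20 ✗, 29 ✓, 34 ✗, 36 ✗, 38 ✓
A ∩ B = {29, 38}

{29, 38}


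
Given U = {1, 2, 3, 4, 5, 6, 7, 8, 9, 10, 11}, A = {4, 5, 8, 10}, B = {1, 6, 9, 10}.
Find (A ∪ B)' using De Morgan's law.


U = {1, 2, 3, 4, 5, 6, 7, 8, 9, 10, 11}
A = {4, 5, 8, 10}, B = {1, 6, 9, 10}
A ∪ B = {1, 4, 5, 6, 8, 9, 10}
(A ∪ B)' = U \ (A ∪ B) = {2, 3, 7, 11}
Verification via A' ∩ B': A' = {1, 2, 3, 6, 7, 9, 11}, B' = {2, 3, 4, 5, 7, 8, 11}
A' ∩ B' = {2, 3, 7, 11} ✓

{2, 3, 7, 11}


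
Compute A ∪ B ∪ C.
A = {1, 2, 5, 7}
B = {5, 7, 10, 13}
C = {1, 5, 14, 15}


Set A = {1, 2, 5, 7}
Set B = {5, 7, 10, 13}
Set C = {1, 5, 14, 15}
First, A ∪ B = {1, 2, 5, 7, 10, 13}
Then, (A ∪ B) ∪ C = {1, 2, 5, 7, 10, 13, 14, 15}

{1, 2, 5, 7, 10, 13, 14, 15}


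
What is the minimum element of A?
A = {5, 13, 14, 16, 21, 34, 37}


Set A = {5, 13, 14, 16, 21, 34, 37}
Elements in ascending order: 5, 13, 14, 16, 21, 34, 37
The smallest element is 5.

5


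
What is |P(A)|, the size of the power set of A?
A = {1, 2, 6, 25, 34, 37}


Set A = {1, 2, 6, 25, 34, 37}
|A| = 6
The power set P(A) contains all subsets of A.
|P(A)| = 2^|A| = 2^6 = 64

64


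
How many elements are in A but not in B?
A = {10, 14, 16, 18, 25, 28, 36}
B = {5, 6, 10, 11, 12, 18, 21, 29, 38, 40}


Set A = {10, 14, 16, 18, 25, 28, 36}
Set B = {5, 6, 10, 11, 12, 18, 21, 29, 38, 40}
A \ B = {14, 16, 25, 28, 36}
|A \ B| = 5

5


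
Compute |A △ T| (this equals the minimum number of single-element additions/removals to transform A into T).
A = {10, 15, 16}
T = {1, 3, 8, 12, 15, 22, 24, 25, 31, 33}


Set A = {10, 15, 16}
Set T = {1, 3, 8, 12, 15, 22, 24, 25, 31, 33}
Elements to remove from A (in A, not in T): {10, 16} → 2 removals
Elements to add to A (in T, not in A): {1, 3, 8, 12, 22, 24, 25, 31, 33} → 9 additions
Total edits = 2 + 9 = 11

11


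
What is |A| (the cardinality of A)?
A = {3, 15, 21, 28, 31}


Set A = {3, 15, 21, 28, 31}
Listing elements: 3, 15, 21, 28, 31
Counting: 5 elements
|A| = 5

5


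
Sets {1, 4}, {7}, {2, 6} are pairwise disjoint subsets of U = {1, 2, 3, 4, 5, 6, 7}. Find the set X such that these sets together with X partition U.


U = {1, 2, 3, 4, 5, 6, 7}
Shown blocks: {1, 4}, {7}, {2, 6}
A partition's blocks are pairwise disjoint and cover U, so the missing block = U \ (union of shown blocks).
Union of shown blocks: {1, 2, 4, 6, 7}
Missing block = U \ (union) = {3, 5}

{3, 5}


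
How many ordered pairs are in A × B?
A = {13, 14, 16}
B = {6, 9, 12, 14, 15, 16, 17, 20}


Set A = {13, 14, 16} has 3 elements.
Set B = {6, 9, 12, 14, 15, 16, 17, 20} has 8 elements.
|A × B| = |A| × |B| = 3 × 8 = 24

24


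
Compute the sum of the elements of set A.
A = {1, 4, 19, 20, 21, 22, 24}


Set A = {1, 4, 19, 20, 21, 22, 24}
Sum = 1 + 4 + 19 + 20 + 21 + 22 + 24 = 111

111


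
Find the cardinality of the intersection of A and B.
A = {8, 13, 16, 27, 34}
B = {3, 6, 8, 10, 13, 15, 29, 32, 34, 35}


Set A = {8, 13, 16, 27, 34}
Set B = {3, 6, 8, 10, 13, 15, 29, 32, 34, 35}
A ∩ B = {8, 13, 34}
|A ∩ B| = 3

3


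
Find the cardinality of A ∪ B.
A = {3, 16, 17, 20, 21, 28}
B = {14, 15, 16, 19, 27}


Set A = {3, 16, 17, 20, 21, 28}, |A| = 6
Set B = {14, 15, 16, 19, 27}, |B| = 5
A ∩ B = {16}, |A ∩ B| = 1
|A ∪ B| = |A| + |B| - |A ∩ B| = 6 + 5 - 1 = 10

10


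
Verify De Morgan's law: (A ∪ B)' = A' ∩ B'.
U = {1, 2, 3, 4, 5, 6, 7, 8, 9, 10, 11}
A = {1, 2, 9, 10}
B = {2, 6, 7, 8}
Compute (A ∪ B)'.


U = {1, 2, 3, 4, 5, 6, 7, 8, 9, 10, 11}
A = {1, 2, 9, 10}, B = {2, 6, 7, 8}
A ∪ B = {1, 2, 6, 7, 8, 9, 10}
(A ∪ B)' = U \ (A ∪ B) = {3, 4, 5, 11}
Verification via A' ∩ B': A' = {3, 4, 5, 6, 7, 8, 11}, B' = {1, 3, 4, 5, 9, 10, 11}
A' ∩ B' = {3, 4, 5, 11} ✓

{3, 4, 5, 11}


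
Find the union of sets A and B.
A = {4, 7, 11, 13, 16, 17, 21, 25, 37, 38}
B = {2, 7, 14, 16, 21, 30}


Set A = {4, 7, 11, 13, 16, 17, 21, 25, 37, 38}
Set B = {2, 7, 14, 16, 21, 30}
A ∪ B includes all elements in either set.
Elements from A: {4, 7, 11, 13, 16, 17, 21, 25, 37, 38}
Elements from B not already included: {2, 14, 30}
A ∪ B = {2, 4, 7, 11, 13, 14, 16, 17, 21, 25, 30, 37, 38}

{2, 4, 7, 11, 13, 14, 16, 17, 21, 25, 30, 37, 38}


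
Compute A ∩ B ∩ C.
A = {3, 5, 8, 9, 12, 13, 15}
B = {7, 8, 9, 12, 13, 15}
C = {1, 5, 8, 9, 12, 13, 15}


Set A = {3, 5, 8, 9, 12, 13, 15}
Set B = {7, 8, 9, 12, 13, 15}
Set C = {1, 5, 8, 9, 12, 13, 15}
First, A ∩ B = {8, 9, 12, 13, 15}
Then, (A ∩ B) ∩ C = {8, 9, 12, 13, 15}

{8, 9, 12, 13, 15}


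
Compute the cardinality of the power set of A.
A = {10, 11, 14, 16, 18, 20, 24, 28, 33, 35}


Set A = {10, 11, 14, 16, 18, 20, 24, 28, 33, 35}
|A| = 10
The power set P(A) contains all subsets of A.
|P(A)| = 2^|A| = 2^10 = 1024

1024


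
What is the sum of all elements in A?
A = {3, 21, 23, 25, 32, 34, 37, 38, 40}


Set A = {3, 21, 23, 25, 32, 34, 37, 38, 40}
Sum = 3 + 21 + 23 + 25 + 32 + 34 + 37 + 38 + 40 = 253

253


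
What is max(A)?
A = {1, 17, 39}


Set A = {1, 17, 39}
Elements in ascending order: 1, 17, 39
The largest element is 39.

39


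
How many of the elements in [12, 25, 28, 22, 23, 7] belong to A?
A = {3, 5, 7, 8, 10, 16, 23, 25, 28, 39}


Set A = {3, 5, 7, 8, 10, 16, 23, 25, 28, 39}
Candidates: [12, 25, 28, 22, 23, 7]
Check each candidate:
12 ∉ A, 25 ∈ A, 28 ∈ A, 22 ∉ A, 23 ∈ A, 7 ∈ A
Count of candidates in A: 4

4


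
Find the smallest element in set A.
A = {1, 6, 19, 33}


Set A = {1, 6, 19, 33}
Elements in ascending order: 1, 6, 19, 33
The smallest element is 1.

1


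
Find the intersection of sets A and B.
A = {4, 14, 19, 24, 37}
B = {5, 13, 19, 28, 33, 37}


Set A = {4, 14, 19, 24, 37}
Set B = {5, 13, 19, 28, 33, 37}
A ∩ B includes only elements in both sets.
Check each element of A against B:
4 ✗, 14 ✗, 19 ✓, 24 ✗, 37 ✓
A ∩ B = {19, 37}

{19, 37}


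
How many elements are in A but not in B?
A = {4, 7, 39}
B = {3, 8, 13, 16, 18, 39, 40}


Set A = {4, 7, 39}
Set B = {3, 8, 13, 16, 18, 39, 40}
A \ B = {4, 7}
|A \ B| = 2

2


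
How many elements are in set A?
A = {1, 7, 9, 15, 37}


Set A = {1, 7, 9, 15, 37}
Listing elements: 1, 7, 9, 15, 37
Counting: 5 elements
|A| = 5

5


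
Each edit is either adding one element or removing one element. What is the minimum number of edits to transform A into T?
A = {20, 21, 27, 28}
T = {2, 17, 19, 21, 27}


Set A = {20, 21, 27, 28}
Set T = {2, 17, 19, 21, 27}
Elements to remove from A (in A, not in T): {20, 28} → 2 removals
Elements to add to A (in T, not in A): {2, 17, 19} → 3 additions
Total edits = 2 + 3 = 5

5


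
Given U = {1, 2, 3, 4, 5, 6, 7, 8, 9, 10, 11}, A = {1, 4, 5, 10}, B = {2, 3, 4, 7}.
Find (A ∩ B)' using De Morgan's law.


U = {1, 2, 3, 4, 5, 6, 7, 8, 9, 10, 11}
A = {1, 4, 5, 10}, B = {2, 3, 4, 7}
A ∩ B = {4}
(A ∩ B)' = U \ (A ∩ B) = {1, 2, 3, 5, 6, 7, 8, 9, 10, 11}
Verification via A' ∪ B': A' = {2, 3, 6, 7, 8, 9, 11}, B' = {1, 5, 6, 8, 9, 10, 11}
A' ∪ B' = {1, 2, 3, 5, 6, 7, 8, 9, 10, 11} ✓

{1, 2, 3, 5, 6, 7, 8, 9, 10, 11}


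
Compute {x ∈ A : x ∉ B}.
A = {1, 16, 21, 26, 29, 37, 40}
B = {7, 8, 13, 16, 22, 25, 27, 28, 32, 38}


Set A = {1, 16, 21, 26, 29, 37, 40}
Set B = {7, 8, 13, 16, 22, 25, 27, 28, 32, 38}
Check each element of A against B:
1 ∉ B (include), 16 ∈ B, 21 ∉ B (include), 26 ∉ B (include), 29 ∉ B (include), 37 ∉ B (include), 40 ∉ B (include)
Elements of A not in B: {1, 21, 26, 29, 37, 40}

{1, 21, 26, 29, 37, 40}


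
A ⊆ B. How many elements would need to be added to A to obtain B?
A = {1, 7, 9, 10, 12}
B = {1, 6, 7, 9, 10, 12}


Set A = {1, 7, 9, 10, 12}, |A| = 5
Set B = {1, 6, 7, 9, 10, 12}, |B| = 6
Since A ⊆ B: B \ A = {6}
|B| - |A| = 6 - 5 = 1

1


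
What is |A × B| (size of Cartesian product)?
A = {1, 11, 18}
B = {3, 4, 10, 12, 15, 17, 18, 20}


Set A = {1, 11, 18} has 3 elements.
Set B = {3, 4, 10, 12, 15, 17, 18, 20} has 8 elements.
|A × B| = |A| × |B| = 3 × 8 = 24

24


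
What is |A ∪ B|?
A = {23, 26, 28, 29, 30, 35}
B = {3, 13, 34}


Set A = {23, 26, 28, 29, 30, 35}, |A| = 6
Set B = {3, 13, 34}, |B| = 3
A ∩ B = {}, |A ∩ B| = 0
|A ∪ B| = |A| + |B| - |A ∩ B| = 6 + 3 - 0 = 9

9


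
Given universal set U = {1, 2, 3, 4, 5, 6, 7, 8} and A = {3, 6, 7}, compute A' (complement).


Universal set U = {1, 2, 3, 4, 5, 6, 7, 8}
Set A = {3, 6, 7}
A' = U \ A = elements in U but not in A
Checking each element of U:
1 (not in A, include), 2 (not in A, include), 3 (in A, exclude), 4 (not in A, include), 5 (not in A, include), 6 (in A, exclude), 7 (in A, exclude), 8 (not in A, include)
A' = {1, 2, 4, 5, 8}

{1, 2, 4, 5, 8}


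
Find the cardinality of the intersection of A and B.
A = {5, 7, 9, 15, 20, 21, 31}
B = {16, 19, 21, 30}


Set A = {5, 7, 9, 15, 20, 21, 31}
Set B = {16, 19, 21, 30}
A ∩ B = {21}
|A ∩ B| = 1

1


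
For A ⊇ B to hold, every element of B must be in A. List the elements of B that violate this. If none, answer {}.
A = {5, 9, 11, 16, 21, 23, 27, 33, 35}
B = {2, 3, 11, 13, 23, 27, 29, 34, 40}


Set A = {5, 9, 11, 16, 21, 23, 27, 33, 35}
Set B = {2, 3, 11, 13, 23, 27, 29, 34, 40}
Check each element of B against A:
2 ∉ A (include), 3 ∉ A (include), 11 ∈ A, 13 ∉ A (include), 23 ∈ A, 27 ∈ A, 29 ∉ A (include), 34 ∉ A (include), 40 ∉ A (include)
Elements of B not in A: {2, 3, 13, 29, 34, 40}

{2, 3, 13, 29, 34, 40}


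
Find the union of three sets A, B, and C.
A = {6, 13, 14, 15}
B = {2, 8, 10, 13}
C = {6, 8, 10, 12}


Set A = {6, 13, 14, 15}
Set B = {2, 8, 10, 13}
Set C = {6, 8, 10, 12}
First, A ∪ B = {2, 6, 8, 10, 13, 14, 15}
Then, (A ∪ B) ∪ C = {2, 6, 8, 10, 12, 13, 14, 15}

{2, 6, 8, 10, 12, 13, 14, 15}


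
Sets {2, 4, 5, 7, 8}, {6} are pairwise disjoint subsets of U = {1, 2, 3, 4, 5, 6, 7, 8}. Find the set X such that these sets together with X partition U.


U = {1, 2, 3, 4, 5, 6, 7, 8}
Shown blocks: {2, 4, 5, 7, 8}, {6}
A partition's blocks are pairwise disjoint and cover U, so the missing block = U \ (union of shown blocks).
Union of shown blocks: {2, 4, 5, 6, 7, 8}
Missing block = U \ (union) = {1, 3}

{1, 3}


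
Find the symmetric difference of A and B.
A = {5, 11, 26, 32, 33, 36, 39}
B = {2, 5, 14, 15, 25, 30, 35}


Set A = {5, 11, 26, 32, 33, 36, 39}
Set B = {2, 5, 14, 15, 25, 30, 35}
A △ B = (A \ B) ∪ (B \ A)
Elements in A but not B: {11, 26, 32, 33, 36, 39}
Elements in B but not A: {2, 14, 15, 25, 30, 35}
A △ B = {2, 11, 14, 15, 25, 26, 30, 32, 33, 35, 36, 39}

{2, 11, 14, 15, 25, 26, 30, 32, 33, 35, 36, 39}


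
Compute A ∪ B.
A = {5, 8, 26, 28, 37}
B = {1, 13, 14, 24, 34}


Set A = {5, 8, 26, 28, 37}
Set B = {1, 13, 14, 24, 34}
A ∪ B includes all elements in either set.
Elements from A: {5, 8, 26, 28, 37}
Elements from B not already included: {1, 13, 14, 24, 34}
A ∪ B = {1, 5, 8, 13, 14, 24, 26, 28, 34, 37}

{1, 5, 8, 13, 14, 24, 26, 28, 34, 37}


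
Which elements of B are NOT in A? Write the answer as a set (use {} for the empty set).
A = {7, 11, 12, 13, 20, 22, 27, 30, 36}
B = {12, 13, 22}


Set A = {7, 11, 12, 13, 20, 22, 27, 30, 36}
Set B = {12, 13, 22}
Check each element of B against A:
12 ∈ A, 13 ∈ A, 22 ∈ A
Elements of B not in A: {}

{}


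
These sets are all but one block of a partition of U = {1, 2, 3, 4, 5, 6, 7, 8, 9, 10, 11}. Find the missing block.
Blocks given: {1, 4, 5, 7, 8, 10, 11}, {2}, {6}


U = {1, 2, 3, 4, 5, 6, 7, 8, 9, 10, 11}
Shown blocks: {1, 4, 5, 7, 8, 10, 11}, {2}, {6}
A partition's blocks are pairwise disjoint and cover U, so the missing block = U \ (union of shown blocks).
Union of shown blocks: {1, 2, 4, 5, 6, 7, 8, 10, 11}
Missing block = U \ (union) = {3, 9}

{3, 9}


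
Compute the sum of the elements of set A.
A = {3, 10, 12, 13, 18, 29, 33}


Set A = {3, 10, 12, 13, 18, 29, 33}
Sum = 3 + 10 + 12 + 13 + 18 + 29 + 33 = 118

118


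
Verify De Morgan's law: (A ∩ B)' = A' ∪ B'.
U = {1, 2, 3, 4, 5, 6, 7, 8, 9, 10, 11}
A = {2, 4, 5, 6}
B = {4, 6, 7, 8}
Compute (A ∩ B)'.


U = {1, 2, 3, 4, 5, 6, 7, 8, 9, 10, 11}
A = {2, 4, 5, 6}, B = {4, 6, 7, 8}
A ∩ B = {4, 6}
(A ∩ B)' = U \ (A ∩ B) = {1, 2, 3, 5, 7, 8, 9, 10, 11}
Verification via A' ∪ B': A' = {1, 3, 7, 8, 9, 10, 11}, B' = {1, 2, 3, 5, 9, 10, 11}
A' ∪ B' = {1, 2, 3, 5, 7, 8, 9, 10, 11} ✓

{1, 2, 3, 5, 7, 8, 9, 10, 11}


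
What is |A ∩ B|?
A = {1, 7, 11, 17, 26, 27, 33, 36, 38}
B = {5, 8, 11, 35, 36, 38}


Set A = {1, 7, 11, 17, 26, 27, 33, 36, 38}
Set B = {5, 8, 11, 35, 36, 38}
A ∩ B = {11, 36, 38}
|A ∩ B| = 3

3


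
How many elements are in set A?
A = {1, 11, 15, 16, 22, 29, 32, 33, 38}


Set A = {1, 11, 15, 16, 22, 29, 32, 33, 38}
Listing elements: 1, 11, 15, 16, 22, 29, 32, 33, 38
Counting: 9 elements
|A| = 9

9


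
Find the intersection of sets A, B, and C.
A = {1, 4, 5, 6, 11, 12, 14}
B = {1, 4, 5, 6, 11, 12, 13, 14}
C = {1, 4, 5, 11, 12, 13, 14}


Set A = {1, 4, 5, 6, 11, 12, 14}
Set B = {1, 4, 5, 6, 11, 12, 13, 14}
Set C = {1, 4, 5, 11, 12, 13, 14}
First, A ∩ B = {1, 4, 5, 6, 11, 12, 14}
Then, (A ∩ B) ∩ C = {1, 4, 5, 11, 12, 14}

{1, 4, 5, 11, 12, 14}


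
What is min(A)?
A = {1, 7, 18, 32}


Set A = {1, 7, 18, 32}
Elements in ascending order: 1, 7, 18, 32
The smallest element is 1.

1


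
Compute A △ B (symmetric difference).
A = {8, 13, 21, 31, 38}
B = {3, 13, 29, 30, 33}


Set A = {8, 13, 21, 31, 38}
Set B = {3, 13, 29, 30, 33}
A △ B = (A \ B) ∪ (B \ A)
Elements in A but not B: {8, 21, 31, 38}
Elements in B but not A: {3, 29, 30, 33}
A △ B = {3, 8, 21, 29, 30, 31, 33, 38}

{3, 8, 21, 29, 30, 31, 33, 38}


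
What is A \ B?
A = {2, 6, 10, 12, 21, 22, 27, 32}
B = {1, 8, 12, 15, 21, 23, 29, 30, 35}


Set A = {2, 6, 10, 12, 21, 22, 27, 32}
Set B = {1, 8, 12, 15, 21, 23, 29, 30, 35}
A \ B includes elements in A that are not in B.
Check each element of A:
2 (not in B, keep), 6 (not in B, keep), 10 (not in B, keep), 12 (in B, remove), 21 (in B, remove), 22 (not in B, keep), 27 (not in B, keep), 32 (not in B, keep)
A \ B = {2, 6, 10, 22, 27, 32}

{2, 6, 10, 22, 27, 32}


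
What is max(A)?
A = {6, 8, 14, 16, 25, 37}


Set A = {6, 8, 14, 16, 25, 37}
Elements in ascending order: 6, 8, 14, 16, 25, 37
The largest element is 37.

37


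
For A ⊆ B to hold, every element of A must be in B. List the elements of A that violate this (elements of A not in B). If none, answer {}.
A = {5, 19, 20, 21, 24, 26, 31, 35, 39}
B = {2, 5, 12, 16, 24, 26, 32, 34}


Set A = {5, 19, 20, 21, 24, 26, 31, 35, 39}
Set B = {2, 5, 12, 16, 24, 26, 32, 34}
Check each element of A against B:
5 ∈ B, 19 ∉ B (include), 20 ∉ B (include), 21 ∉ B (include), 24 ∈ B, 26 ∈ B, 31 ∉ B (include), 35 ∉ B (include), 39 ∉ B (include)
Elements of A not in B: {19, 20, 21, 31, 35, 39}

{19, 20, 21, 31, 35, 39}


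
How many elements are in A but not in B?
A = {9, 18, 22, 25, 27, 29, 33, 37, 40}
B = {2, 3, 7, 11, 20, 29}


Set A = {9, 18, 22, 25, 27, 29, 33, 37, 40}
Set B = {2, 3, 7, 11, 20, 29}
A \ B = {9, 18, 22, 25, 27, 33, 37, 40}
|A \ B| = 8

8


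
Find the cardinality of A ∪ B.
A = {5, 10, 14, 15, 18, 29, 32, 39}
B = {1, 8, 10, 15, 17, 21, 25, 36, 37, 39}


Set A = {5, 10, 14, 15, 18, 29, 32, 39}, |A| = 8
Set B = {1, 8, 10, 15, 17, 21, 25, 36, 37, 39}, |B| = 10
A ∩ B = {10, 15, 39}, |A ∩ B| = 3
|A ∪ B| = |A| + |B| - |A ∩ B| = 8 + 10 - 3 = 15

15


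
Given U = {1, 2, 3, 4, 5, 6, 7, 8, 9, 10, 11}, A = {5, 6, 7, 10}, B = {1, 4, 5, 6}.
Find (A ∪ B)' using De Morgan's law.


U = {1, 2, 3, 4, 5, 6, 7, 8, 9, 10, 11}
A = {5, 6, 7, 10}, B = {1, 4, 5, 6}
A ∪ B = {1, 4, 5, 6, 7, 10}
(A ∪ B)' = U \ (A ∪ B) = {2, 3, 8, 9, 11}
Verification via A' ∩ B': A' = {1, 2, 3, 4, 8, 9, 11}, B' = {2, 3, 7, 8, 9, 10, 11}
A' ∩ B' = {2, 3, 8, 9, 11} ✓

{2, 3, 8, 9, 11}


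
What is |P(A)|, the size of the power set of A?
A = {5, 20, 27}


Set A = {5, 20, 27}
|A| = 3
The power set P(A) contains all subsets of A.
|P(A)| = 2^|A| = 2^3 = 8

8


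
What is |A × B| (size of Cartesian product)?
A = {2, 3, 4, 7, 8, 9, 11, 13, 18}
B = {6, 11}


Set A = {2, 3, 4, 7, 8, 9, 11, 13, 18} has 9 elements.
Set B = {6, 11} has 2 elements.
|A × B| = |A| × |B| = 9 × 2 = 18

18


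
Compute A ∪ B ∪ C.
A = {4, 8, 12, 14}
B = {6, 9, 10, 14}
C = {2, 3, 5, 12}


Set A = {4, 8, 12, 14}
Set B = {6, 9, 10, 14}
Set C = {2, 3, 5, 12}
First, A ∪ B = {4, 6, 8, 9, 10, 12, 14}
Then, (A ∪ B) ∪ C = {2, 3, 4, 5, 6, 8, 9, 10, 12, 14}

{2, 3, 4, 5, 6, 8, 9, 10, 12, 14}


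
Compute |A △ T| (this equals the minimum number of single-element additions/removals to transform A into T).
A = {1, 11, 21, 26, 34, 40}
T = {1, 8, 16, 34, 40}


Set A = {1, 11, 21, 26, 34, 40}
Set T = {1, 8, 16, 34, 40}
Elements to remove from A (in A, not in T): {11, 21, 26} → 3 removals
Elements to add to A (in T, not in A): {8, 16} → 2 additions
Total edits = 3 + 2 = 5

5


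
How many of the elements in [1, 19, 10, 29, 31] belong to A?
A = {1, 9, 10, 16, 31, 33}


Set A = {1, 9, 10, 16, 31, 33}
Candidates: [1, 19, 10, 29, 31]
Check each candidate:
1 ∈ A, 19 ∉ A, 10 ∈ A, 29 ∉ A, 31 ∈ A
Count of candidates in A: 3

3


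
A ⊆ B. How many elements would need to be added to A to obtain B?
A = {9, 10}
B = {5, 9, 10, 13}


Set A = {9, 10}, |A| = 2
Set B = {5, 9, 10, 13}, |B| = 4
Since A ⊆ B: B \ A = {5, 13}
|B| - |A| = 4 - 2 = 2

2


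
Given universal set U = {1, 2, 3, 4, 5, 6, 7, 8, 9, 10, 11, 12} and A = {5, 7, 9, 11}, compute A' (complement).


Universal set U = {1, 2, 3, 4, 5, 6, 7, 8, 9, 10, 11, 12}
Set A = {5, 7, 9, 11}
A' = U \ A = elements in U but not in A
Checking each element of U:
1 (not in A, include), 2 (not in A, include), 3 (not in A, include), 4 (not in A, include), 5 (in A, exclude), 6 (not in A, include), 7 (in A, exclude), 8 (not in A, include), 9 (in A, exclude), 10 (not in A, include), 11 (in A, exclude), 12 (not in A, include)
A' = {1, 2, 3, 4, 6, 8, 10, 12}

{1, 2, 3, 4, 6, 8, 10, 12}


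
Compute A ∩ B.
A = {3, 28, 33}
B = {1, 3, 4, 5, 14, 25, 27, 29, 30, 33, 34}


Set A = {3, 28, 33}
Set B = {1, 3, 4, 5, 14, 25, 27, 29, 30, 33, 34}
A ∩ B includes only elements in both sets.
Check each element of A against B:
3 ✓, 28 ✗, 33 ✓
A ∩ B = {3, 33}

{3, 33}


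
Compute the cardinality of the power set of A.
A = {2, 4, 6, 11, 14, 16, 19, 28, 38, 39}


Set A = {2, 4, 6, 11, 14, 16, 19, 28, 38, 39}
|A| = 10
The power set P(A) contains all subsets of A.
|P(A)| = 2^|A| = 2^10 = 1024

1024


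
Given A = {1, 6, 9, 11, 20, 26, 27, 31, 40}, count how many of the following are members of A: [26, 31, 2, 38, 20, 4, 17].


Set A = {1, 6, 9, 11, 20, 26, 27, 31, 40}
Candidates: [26, 31, 2, 38, 20, 4, 17]
Check each candidate:
26 ∈ A, 31 ∈ A, 2 ∉ A, 38 ∉ A, 20 ∈ A, 4 ∉ A, 17 ∉ A
Count of candidates in A: 3

3


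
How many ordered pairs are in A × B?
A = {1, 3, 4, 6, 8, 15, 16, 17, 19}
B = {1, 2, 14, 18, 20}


Set A = {1, 3, 4, 6, 8, 15, 16, 17, 19} has 9 elements.
Set B = {1, 2, 14, 18, 20} has 5 elements.
|A × B| = |A| × |B| = 9 × 5 = 45

45


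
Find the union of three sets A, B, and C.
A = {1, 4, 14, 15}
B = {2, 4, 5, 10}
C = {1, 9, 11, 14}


Set A = {1, 4, 14, 15}
Set B = {2, 4, 5, 10}
Set C = {1, 9, 11, 14}
First, A ∪ B = {1, 2, 4, 5, 10, 14, 15}
Then, (A ∪ B) ∪ C = {1, 2, 4, 5, 9, 10, 11, 14, 15}

{1, 2, 4, 5, 9, 10, 11, 14, 15}


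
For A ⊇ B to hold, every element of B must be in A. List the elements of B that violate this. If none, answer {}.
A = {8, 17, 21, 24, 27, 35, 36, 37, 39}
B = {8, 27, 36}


Set A = {8, 17, 21, 24, 27, 35, 36, 37, 39}
Set B = {8, 27, 36}
Check each element of B against A:
8 ∈ A, 27 ∈ A, 36 ∈ A
Elements of B not in A: {}

{}


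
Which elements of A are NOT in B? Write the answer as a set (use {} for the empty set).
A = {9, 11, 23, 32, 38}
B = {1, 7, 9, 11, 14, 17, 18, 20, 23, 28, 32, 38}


Set A = {9, 11, 23, 32, 38}
Set B = {1, 7, 9, 11, 14, 17, 18, 20, 23, 28, 32, 38}
Check each element of A against B:
9 ∈ B, 11 ∈ B, 23 ∈ B, 32 ∈ B, 38 ∈ B
Elements of A not in B: {}

{}


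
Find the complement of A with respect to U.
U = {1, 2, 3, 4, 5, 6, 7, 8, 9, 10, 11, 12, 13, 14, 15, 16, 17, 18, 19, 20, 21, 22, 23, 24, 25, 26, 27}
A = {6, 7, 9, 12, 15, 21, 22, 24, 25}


Universal set U = {1, 2, 3, 4, 5, 6, 7, 8, 9, 10, 11, 12, 13, 14, 15, 16, 17, 18, 19, 20, 21, 22, 23, 24, 25, 26, 27}
Set A = {6, 7, 9, 12, 15, 21, 22, 24, 25}
A' = U \ A = elements in U but not in A
Checking each element of U:
1 (not in A, include), 2 (not in A, include), 3 (not in A, include), 4 (not in A, include), 5 (not in A, include), 6 (in A, exclude), 7 (in A, exclude), 8 (not in A, include), 9 (in A, exclude), 10 (not in A, include), 11 (not in A, include), 12 (in A, exclude), 13 (not in A, include), 14 (not in A, include), 15 (in A, exclude), 16 (not in A, include), 17 (not in A, include), 18 (not in A, include), 19 (not in A, include), 20 (not in A, include), 21 (in A, exclude), 22 (in A, exclude), 23 (not in A, include), 24 (in A, exclude), 25 (in A, exclude), 26 (not in A, include), 27 (not in A, include)
A' = {1, 2, 3, 4, 5, 8, 10, 11, 13, 14, 16, 17, 18, 19, 20, 23, 26, 27}

{1, 2, 3, 4, 5, 8, 10, 11, 13, 14, 16, 17, 18, 19, 20, 23, 26, 27}


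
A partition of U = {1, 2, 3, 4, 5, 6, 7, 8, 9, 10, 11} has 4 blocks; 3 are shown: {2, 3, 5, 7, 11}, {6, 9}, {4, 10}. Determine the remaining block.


U = {1, 2, 3, 4, 5, 6, 7, 8, 9, 10, 11}
Shown blocks: {2, 3, 5, 7, 11}, {6, 9}, {4, 10}
A partition's blocks are pairwise disjoint and cover U, so the missing block = U \ (union of shown blocks).
Union of shown blocks: {2, 3, 4, 5, 6, 7, 9, 10, 11}
Missing block = U \ (union) = {1, 8}

{1, 8}


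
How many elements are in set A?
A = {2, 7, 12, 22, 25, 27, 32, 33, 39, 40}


Set A = {2, 7, 12, 22, 25, 27, 32, 33, 39, 40}
Listing elements: 2, 7, 12, 22, 25, 27, 32, 33, 39, 40
Counting: 10 elements
|A| = 10

10


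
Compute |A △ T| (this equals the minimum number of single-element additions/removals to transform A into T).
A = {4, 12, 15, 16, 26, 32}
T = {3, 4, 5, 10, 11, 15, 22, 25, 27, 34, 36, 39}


Set A = {4, 12, 15, 16, 26, 32}
Set T = {3, 4, 5, 10, 11, 15, 22, 25, 27, 34, 36, 39}
Elements to remove from A (in A, not in T): {12, 16, 26, 32} → 4 removals
Elements to add to A (in T, not in A): {3, 5, 10, 11, 22, 25, 27, 34, 36, 39} → 10 additions
Total edits = 4 + 10 = 14

14


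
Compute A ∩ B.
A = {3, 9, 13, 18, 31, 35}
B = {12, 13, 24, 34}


Set A = {3, 9, 13, 18, 31, 35}
Set B = {12, 13, 24, 34}
A ∩ B includes only elements in both sets.
Check each element of A against B:
3 ✗, 9 ✗, 13 ✓, 18 ✗, 31 ✗, 35 ✗
A ∩ B = {13}

{13}


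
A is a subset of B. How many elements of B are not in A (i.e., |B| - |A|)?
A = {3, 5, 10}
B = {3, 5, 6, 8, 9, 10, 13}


Set A = {3, 5, 10}, |A| = 3
Set B = {3, 5, 6, 8, 9, 10, 13}, |B| = 7
Since A ⊆ B: B \ A = {6, 8, 9, 13}
|B| - |A| = 7 - 3 = 4

4


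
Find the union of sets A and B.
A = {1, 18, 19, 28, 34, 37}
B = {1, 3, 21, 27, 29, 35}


Set A = {1, 18, 19, 28, 34, 37}
Set B = {1, 3, 21, 27, 29, 35}
A ∪ B includes all elements in either set.
Elements from A: {1, 18, 19, 28, 34, 37}
Elements from B not already included: {3, 21, 27, 29, 35}
A ∪ B = {1, 3, 18, 19, 21, 27, 28, 29, 34, 35, 37}

{1, 3, 18, 19, 21, 27, 28, 29, 34, 35, 37}


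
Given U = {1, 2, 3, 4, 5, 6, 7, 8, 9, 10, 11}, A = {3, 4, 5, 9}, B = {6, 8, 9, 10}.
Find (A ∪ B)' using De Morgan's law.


U = {1, 2, 3, 4, 5, 6, 7, 8, 9, 10, 11}
A = {3, 4, 5, 9}, B = {6, 8, 9, 10}
A ∪ B = {3, 4, 5, 6, 8, 9, 10}
(A ∪ B)' = U \ (A ∪ B) = {1, 2, 7, 11}
Verification via A' ∩ B': A' = {1, 2, 6, 7, 8, 10, 11}, B' = {1, 2, 3, 4, 5, 7, 11}
A' ∩ B' = {1, 2, 7, 11} ✓

{1, 2, 7, 11}


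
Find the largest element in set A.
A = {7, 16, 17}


Set A = {7, 16, 17}
Elements in ascending order: 7, 16, 17
The largest element is 17.

17


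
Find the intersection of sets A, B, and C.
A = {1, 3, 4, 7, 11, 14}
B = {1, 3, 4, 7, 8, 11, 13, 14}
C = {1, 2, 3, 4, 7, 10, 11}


Set A = {1, 3, 4, 7, 11, 14}
Set B = {1, 3, 4, 7, 8, 11, 13, 14}
Set C = {1, 2, 3, 4, 7, 10, 11}
First, A ∩ B = {1, 3, 4, 7, 11, 14}
Then, (A ∩ B) ∩ C = {1, 3, 4, 7, 11}

{1, 3, 4, 7, 11}


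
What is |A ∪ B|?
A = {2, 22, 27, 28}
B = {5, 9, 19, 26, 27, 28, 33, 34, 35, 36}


Set A = {2, 22, 27, 28}, |A| = 4
Set B = {5, 9, 19, 26, 27, 28, 33, 34, 35, 36}, |B| = 10
A ∩ B = {27, 28}, |A ∩ B| = 2
|A ∪ B| = |A| + |B| - |A ∩ B| = 4 + 10 - 2 = 12

12


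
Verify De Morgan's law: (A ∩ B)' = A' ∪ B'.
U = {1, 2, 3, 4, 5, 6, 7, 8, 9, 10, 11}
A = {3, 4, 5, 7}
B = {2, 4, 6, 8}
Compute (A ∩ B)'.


U = {1, 2, 3, 4, 5, 6, 7, 8, 9, 10, 11}
A = {3, 4, 5, 7}, B = {2, 4, 6, 8}
A ∩ B = {4}
(A ∩ B)' = U \ (A ∩ B) = {1, 2, 3, 5, 6, 7, 8, 9, 10, 11}
Verification via A' ∪ B': A' = {1, 2, 6, 8, 9, 10, 11}, B' = {1, 3, 5, 7, 9, 10, 11}
A' ∪ B' = {1, 2, 3, 5, 6, 7, 8, 9, 10, 11} ✓

{1, 2, 3, 5, 6, 7, 8, 9, 10, 11}


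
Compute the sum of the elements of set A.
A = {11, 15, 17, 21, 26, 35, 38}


Set A = {11, 15, 17, 21, 26, 35, 38}
Sum = 11 + 15 + 17 + 21 + 26 + 35 + 38 = 163

163


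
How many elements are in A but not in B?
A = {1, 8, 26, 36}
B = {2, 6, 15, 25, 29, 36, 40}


Set A = {1, 8, 26, 36}
Set B = {2, 6, 15, 25, 29, 36, 40}
A \ B = {1, 8, 26}
|A \ B| = 3

3


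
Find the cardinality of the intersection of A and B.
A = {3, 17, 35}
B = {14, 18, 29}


Set A = {3, 17, 35}
Set B = {14, 18, 29}
A ∩ B = {}
|A ∩ B| = 0

0


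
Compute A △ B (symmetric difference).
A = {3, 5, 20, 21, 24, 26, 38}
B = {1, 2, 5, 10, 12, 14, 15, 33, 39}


Set A = {3, 5, 20, 21, 24, 26, 38}
Set B = {1, 2, 5, 10, 12, 14, 15, 33, 39}
A △ B = (A \ B) ∪ (B \ A)
Elements in A but not B: {3, 20, 21, 24, 26, 38}
Elements in B but not A: {1, 2, 10, 12, 14, 15, 33, 39}
A △ B = {1, 2, 3, 10, 12, 14, 15, 20, 21, 24, 26, 33, 38, 39}

{1, 2, 3, 10, 12, 14, 15, 20, 21, 24, 26, 33, 38, 39}


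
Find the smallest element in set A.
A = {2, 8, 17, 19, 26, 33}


Set A = {2, 8, 17, 19, 26, 33}
Elements in ascending order: 2, 8, 17, 19, 26, 33
The smallest element is 2.

2


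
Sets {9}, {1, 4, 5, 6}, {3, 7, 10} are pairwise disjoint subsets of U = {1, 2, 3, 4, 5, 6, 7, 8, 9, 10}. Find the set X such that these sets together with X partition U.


U = {1, 2, 3, 4, 5, 6, 7, 8, 9, 10}
Shown blocks: {9}, {1, 4, 5, 6}, {3, 7, 10}
A partition's blocks are pairwise disjoint and cover U, so the missing block = U \ (union of shown blocks).
Union of shown blocks: {1, 3, 4, 5, 6, 7, 9, 10}
Missing block = U \ (union) = {2, 8}

{2, 8}


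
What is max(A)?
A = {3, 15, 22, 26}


Set A = {3, 15, 22, 26}
Elements in ascending order: 3, 15, 22, 26
The largest element is 26.

26


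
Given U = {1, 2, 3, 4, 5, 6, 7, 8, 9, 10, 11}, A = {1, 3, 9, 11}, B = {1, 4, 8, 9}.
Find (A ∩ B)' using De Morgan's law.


U = {1, 2, 3, 4, 5, 6, 7, 8, 9, 10, 11}
A = {1, 3, 9, 11}, B = {1, 4, 8, 9}
A ∩ B = {1, 9}
(A ∩ B)' = U \ (A ∩ B) = {2, 3, 4, 5, 6, 7, 8, 10, 11}
Verification via A' ∪ B': A' = {2, 4, 5, 6, 7, 8, 10}, B' = {2, 3, 5, 6, 7, 10, 11}
A' ∪ B' = {2, 3, 4, 5, 6, 7, 8, 10, 11} ✓

{2, 3, 4, 5, 6, 7, 8, 10, 11}


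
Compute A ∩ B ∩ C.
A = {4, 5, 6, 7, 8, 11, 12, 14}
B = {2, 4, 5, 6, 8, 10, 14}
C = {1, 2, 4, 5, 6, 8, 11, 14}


Set A = {4, 5, 6, 7, 8, 11, 12, 14}
Set B = {2, 4, 5, 6, 8, 10, 14}
Set C = {1, 2, 4, 5, 6, 8, 11, 14}
First, A ∩ B = {4, 5, 6, 8, 14}
Then, (A ∩ B) ∩ C = {4, 5, 6, 8, 14}

{4, 5, 6, 8, 14}


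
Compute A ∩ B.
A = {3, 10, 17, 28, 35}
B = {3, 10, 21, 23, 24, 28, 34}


Set A = {3, 10, 17, 28, 35}
Set B = {3, 10, 21, 23, 24, 28, 34}
A ∩ B includes only elements in both sets.
Check each element of A against B:
3 ✓, 10 ✓, 17 ✗, 28 ✓, 35 ✗
A ∩ B = {3, 10, 28}

{3, 10, 28}


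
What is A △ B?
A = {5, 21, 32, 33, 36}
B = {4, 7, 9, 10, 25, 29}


Set A = {5, 21, 32, 33, 36}
Set B = {4, 7, 9, 10, 25, 29}
A △ B = (A \ B) ∪ (B \ A)
Elements in A but not B: {5, 21, 32, 33, 36}
Elements in B but not A: {4, 7, 9, 10, 25, 29}
A △ B = {4, 5, 7, 9, 10, 21, 25, 29, 32, 33, 36}

{4, 5, 7, 9, 10, 21, 25, 29, 32, 33, 36}


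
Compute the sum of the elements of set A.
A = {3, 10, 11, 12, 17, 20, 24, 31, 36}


Set A = {3, 10, 11, 12, 17, 20, 24, 31, 36}
Sum = 3 + 10 + 11 + 12 + 17 + 20 + 24 + 31 + 36 = 164

164


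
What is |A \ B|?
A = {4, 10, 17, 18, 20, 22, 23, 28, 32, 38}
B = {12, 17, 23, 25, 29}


Set A = {4, 10, 17, 18, 20, 22, 23, 28, 32, 38}
Set B = {12, 17, 23, 25, 29}
A \ B = {4, 10, 18, 20, 22, 28, 32, 38}
|A \ B| = 8

8


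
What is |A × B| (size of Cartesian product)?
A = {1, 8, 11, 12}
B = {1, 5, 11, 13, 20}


Set A = {1, 8, 11, 12} has 4 elements.
Set B = {1, 5, 11, 13, 20} has 5 elements.
|A × B| = |A| × |B| = 4 × 5 = 20

20


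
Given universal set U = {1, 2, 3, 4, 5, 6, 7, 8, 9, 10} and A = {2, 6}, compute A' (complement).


Universal set U = {1, 2, 3, 4, 5, 6, 7, 8, 9, 10}
Set A = {2, 6}
A' = U \ A = elements in U but not in A
Checking each element of U:
1 (not in A, include), 2 (in A, exclude), 3 (not in A, include), 4 (not in A, include), 5 (not in A, include), 6 (in A, exclude), 7 (not in A, include), 8 (not in A, include), 9 (not in A, include), 10 (not in A, include)
A' = {1, 3, 4, 5, 7, 8, 9, 10}

{1, 3, 4, 5, 7, 8, 9, 10}


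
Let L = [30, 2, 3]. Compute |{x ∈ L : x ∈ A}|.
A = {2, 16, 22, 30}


Set A = {2, 16, 22, 30}
Candidates: [30, 2, 3]
Check each candidate:
30 ∈ A, 2 ∈ A, 3 ∉ A
Count of candidates in A: 2

2


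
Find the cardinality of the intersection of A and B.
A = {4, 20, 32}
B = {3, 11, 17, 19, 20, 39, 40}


Set A = {4, 20, 32}
Set B = {3, 11, 17, 19, 20, 39, 40}
A ∩ B = {20}
|A ∩ B| = 1

1


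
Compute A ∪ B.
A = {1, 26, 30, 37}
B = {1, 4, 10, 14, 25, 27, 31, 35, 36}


Set A = {1, 26, 30, 37}
Set B = {1, 4, 10, 14, 25, 27, 31, 35, 36}
A ∪ B includes all elements in either set.
Elements from A: {1, 26, 30, 37}
Elements from B not already included: {4, 10, 14, 25, 27, 31, 35, 36}
A ∪ B = {1, 4, 10, 14, 25, 26, 27, 30, 31, 35, 36, 37}

{1, 4, 10, 14, 25, 26, 27, 30, 31, 35, 36, 37}


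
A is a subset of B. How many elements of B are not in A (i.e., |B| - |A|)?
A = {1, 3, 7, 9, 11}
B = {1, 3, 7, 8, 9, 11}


Set A = {1, 3, 7, 9, 11}, |A| = 5
Set B = {1, 3, 7, 8, 9, 11}, |B| = 6
Since A ⊆ B: B \ A = {8}
|B| - |A| = 6 - 5 = 1

1


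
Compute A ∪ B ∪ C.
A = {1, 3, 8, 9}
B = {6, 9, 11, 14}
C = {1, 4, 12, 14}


Set A = {1, 3, 8, 9}
Set B = {6, 9, 11, 14}
Set C = {1, 4, 12, 14}
First, A ∪ B = {1, 3, 6, 8, 9, 11, 14}
Then, (A ∪ B) ∪ C = {1, 3, 4, 6, 8, 9, 11, 12, 14}

{1, 3, 4, 6, 8, 9, 11, 12, 14}


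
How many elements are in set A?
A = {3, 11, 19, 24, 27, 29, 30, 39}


Set A = {3, 11, 19, 24, 27, 29, 30, 39}
Listing elements: 3, 11, 19, 24, 27, 29, 30, 39
Counting: 8 elements
|A| = 8

8


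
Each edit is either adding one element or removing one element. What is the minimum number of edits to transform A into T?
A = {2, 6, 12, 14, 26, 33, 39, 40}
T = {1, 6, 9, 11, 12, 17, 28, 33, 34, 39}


Set A = {2, 6, 12, 14, 26, 33, 39, 40}
Set T = {1, 6, 9, 11, 12, 17, 28, 33, 34, 39}
Elements to remove from A (in A, not in T): {2, 14, 26, 40} → 4 removals
Elements to add to A (in T, not in A): {1, 9, 11, 17, 28, 34} → 6 additions
Total edits = 4 + 6 = 10

10
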